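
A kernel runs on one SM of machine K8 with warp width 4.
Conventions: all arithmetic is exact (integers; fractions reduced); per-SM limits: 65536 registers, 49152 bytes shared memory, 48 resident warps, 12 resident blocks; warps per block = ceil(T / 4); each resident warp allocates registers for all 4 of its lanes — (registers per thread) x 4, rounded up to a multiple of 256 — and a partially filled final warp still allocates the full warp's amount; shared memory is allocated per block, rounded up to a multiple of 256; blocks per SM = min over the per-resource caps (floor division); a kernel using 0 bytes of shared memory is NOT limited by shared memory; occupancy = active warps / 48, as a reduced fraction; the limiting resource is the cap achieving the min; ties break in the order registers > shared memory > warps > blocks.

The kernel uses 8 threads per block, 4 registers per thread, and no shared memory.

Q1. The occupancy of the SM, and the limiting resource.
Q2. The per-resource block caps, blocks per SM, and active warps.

Answer: occupancy 1/2, limited by blocks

registers: 128 blocks
shared memory: no limit (kernel uses none)
warps: 24 blocks
blocks: 12 blocks

Answer: 12 blocks, 24 active warps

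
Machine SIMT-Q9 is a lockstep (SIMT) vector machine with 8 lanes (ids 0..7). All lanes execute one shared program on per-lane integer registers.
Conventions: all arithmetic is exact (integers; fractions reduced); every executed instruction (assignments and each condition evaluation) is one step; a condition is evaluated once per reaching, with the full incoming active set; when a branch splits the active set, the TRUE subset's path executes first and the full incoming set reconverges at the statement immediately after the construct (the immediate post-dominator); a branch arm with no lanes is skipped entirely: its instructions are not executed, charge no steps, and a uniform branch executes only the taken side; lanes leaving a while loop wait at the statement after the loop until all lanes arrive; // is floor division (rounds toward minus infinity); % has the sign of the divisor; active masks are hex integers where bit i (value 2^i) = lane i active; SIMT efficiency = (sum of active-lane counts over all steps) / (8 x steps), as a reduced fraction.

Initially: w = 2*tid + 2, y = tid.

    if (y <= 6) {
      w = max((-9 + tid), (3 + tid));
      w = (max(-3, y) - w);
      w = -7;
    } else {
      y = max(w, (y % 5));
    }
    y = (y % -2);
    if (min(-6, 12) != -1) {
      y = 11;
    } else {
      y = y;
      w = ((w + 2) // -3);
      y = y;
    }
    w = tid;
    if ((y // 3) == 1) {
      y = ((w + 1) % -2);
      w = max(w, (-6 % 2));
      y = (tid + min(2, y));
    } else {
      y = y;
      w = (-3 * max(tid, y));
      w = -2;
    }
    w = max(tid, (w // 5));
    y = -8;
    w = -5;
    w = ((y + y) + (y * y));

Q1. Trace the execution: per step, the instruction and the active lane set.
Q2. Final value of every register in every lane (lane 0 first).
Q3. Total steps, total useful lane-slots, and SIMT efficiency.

step 0: eval (y <= 6)                0xff
step 1: w <- max((-9 + tid), (3 + tid)) 0x7f
step 2: w <- (max(-3, y) - w)        0x7f
step 3: w <- -7                      0x7f
step 4: y <- max(w, (y % 5))         0x80
step 5: y <- (y % -2)                0xff
step 6: eval (min(-6, 12) != -1)     0xff
step 7: y <- 11                      0xff
step 8: w <- tid                     0xff
step 9: eval ((y // 3) == 1)         0xff
step 10: y <- y                       0xff
step 11: w <- (-3 * max(tid, y))      0xff
step 12: w <- -2                      0xff
step 13: w <- max(tid, (w // 5))      0xff
step 14: y <- -8                      0xff
step 15: w <- -5                      0xff
step 16: w <- ((y + y) + (y * y))     0xff

Answer: 17 steps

w: 48,48,48,48,48,48,48,48
y: -8,-8,-8,-8,-8,-8,-8,-8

steps = 17; useful = 126; efficiency = 126/136 = 63/68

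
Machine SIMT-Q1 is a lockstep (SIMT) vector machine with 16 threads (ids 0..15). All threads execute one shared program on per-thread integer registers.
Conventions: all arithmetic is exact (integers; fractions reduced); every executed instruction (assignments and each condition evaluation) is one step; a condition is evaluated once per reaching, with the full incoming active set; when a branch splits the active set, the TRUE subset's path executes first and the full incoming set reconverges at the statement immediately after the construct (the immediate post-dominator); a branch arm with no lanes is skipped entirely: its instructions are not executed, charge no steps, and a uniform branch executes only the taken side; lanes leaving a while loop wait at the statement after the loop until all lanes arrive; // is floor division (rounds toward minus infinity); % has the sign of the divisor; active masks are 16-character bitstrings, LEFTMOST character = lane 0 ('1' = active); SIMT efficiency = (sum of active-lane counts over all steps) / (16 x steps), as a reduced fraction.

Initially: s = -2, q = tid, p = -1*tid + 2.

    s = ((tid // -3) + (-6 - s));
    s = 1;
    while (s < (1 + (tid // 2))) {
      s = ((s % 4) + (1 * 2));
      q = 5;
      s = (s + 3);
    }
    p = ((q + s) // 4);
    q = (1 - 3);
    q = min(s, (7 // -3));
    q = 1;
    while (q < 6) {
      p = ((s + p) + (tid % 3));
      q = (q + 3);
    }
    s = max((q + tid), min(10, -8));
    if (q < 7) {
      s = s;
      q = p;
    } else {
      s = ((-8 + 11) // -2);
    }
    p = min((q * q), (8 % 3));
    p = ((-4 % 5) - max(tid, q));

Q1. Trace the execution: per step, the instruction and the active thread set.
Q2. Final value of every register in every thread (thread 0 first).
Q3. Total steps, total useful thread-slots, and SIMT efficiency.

step 0: s <- ((tid // -3) + (-6 - s)) 1111111111111111
step 1: s <- 1                       1111111111111111
step 2: eval (s < (1 + (tid // 2)))  1111111111111111
step 3: s <- ((s % 4) + (1 * 2))     0011111111111111
step 4: q <- 5                       0011111111111111
step 5: s <- (s + 3)                 0011111111111111
step 6: eval (s < (1 + (tid // 2)))  0011111111111111
step 7: s <- ((s % 4) + (1 * 2))     0000000000001111
step 8: q <- 5                       0000000000001111
step 9: s <- (s + 3)                 0000000000001111
step 10: eval (s < (1 + (tid // 2)))  0000000000001111
step 11: s <- ((s % 4) + (1 * 2))     0000000000000011
step 12: q <- 5                       0000000000000011
step 13: s <- (s + 3)                 0000000000000011
step 14: eval (s < (1 + (tid // 2)))  0000000000000011
step 15: p <- ((q + s) // 4)          1111111111111111
step 16: q <- (1 - 3)                 1111111111111111
step 17: q <- min(s, (7 // -3))       1111111111111111
step 18: q <- 1                       1111111111111111
step 19: eval (q < 6)                 1111111111111111
step 20: p <- ((s + p) + (tid % 3))   1111111111111111
step 21: q <- (q + 3)                 1111111111111111
step 22: eval (q < 6)                 1111111111111111
step 23: p <- ((s + p) + (tid % 3))   1111111111111111
step 24: q <- (q + 3)                 1111111111111111
step 25: eval (q < 6)                 1111111111111111
step 26: s <- max((q + tid), min(10, -8)) 1111111111111111
step 27: eval (q < 7)                 1111111111111111
step 28: s <- ((-8 + 11) // -2)       1111111111111111
step 29: p <- min((q * q), (8 % 3))   1111111111111111
step 30: p <- ((-4 % 5) - max(tid, q)) 1111111111111111

Answer: 31 steps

s: -2,-2,-2,-2,-2,-2,-2,-2,-2,-2,-2,-2,-2,-2,-2,-2
q: 7,7,7,7,7,7,7,7,7,7,7,7,7,7,7,7
p: -6,-6,-6,-6,-6,-6,-6,-6,-7,-8,-9,-10,-11,-12,-13,-14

steps = 31; useful = 384; efficiency = 384/496 = 24/31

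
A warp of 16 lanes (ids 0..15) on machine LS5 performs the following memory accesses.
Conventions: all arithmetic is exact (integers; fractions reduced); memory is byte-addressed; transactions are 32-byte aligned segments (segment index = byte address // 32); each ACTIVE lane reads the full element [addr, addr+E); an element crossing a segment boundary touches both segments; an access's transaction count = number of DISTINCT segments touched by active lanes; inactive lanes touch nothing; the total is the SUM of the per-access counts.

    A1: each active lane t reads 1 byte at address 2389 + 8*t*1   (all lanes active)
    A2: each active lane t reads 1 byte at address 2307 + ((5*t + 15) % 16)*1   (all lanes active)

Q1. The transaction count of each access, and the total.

A1: 5 transactions
A2: 1 transaction

Answer: 5,1; total 6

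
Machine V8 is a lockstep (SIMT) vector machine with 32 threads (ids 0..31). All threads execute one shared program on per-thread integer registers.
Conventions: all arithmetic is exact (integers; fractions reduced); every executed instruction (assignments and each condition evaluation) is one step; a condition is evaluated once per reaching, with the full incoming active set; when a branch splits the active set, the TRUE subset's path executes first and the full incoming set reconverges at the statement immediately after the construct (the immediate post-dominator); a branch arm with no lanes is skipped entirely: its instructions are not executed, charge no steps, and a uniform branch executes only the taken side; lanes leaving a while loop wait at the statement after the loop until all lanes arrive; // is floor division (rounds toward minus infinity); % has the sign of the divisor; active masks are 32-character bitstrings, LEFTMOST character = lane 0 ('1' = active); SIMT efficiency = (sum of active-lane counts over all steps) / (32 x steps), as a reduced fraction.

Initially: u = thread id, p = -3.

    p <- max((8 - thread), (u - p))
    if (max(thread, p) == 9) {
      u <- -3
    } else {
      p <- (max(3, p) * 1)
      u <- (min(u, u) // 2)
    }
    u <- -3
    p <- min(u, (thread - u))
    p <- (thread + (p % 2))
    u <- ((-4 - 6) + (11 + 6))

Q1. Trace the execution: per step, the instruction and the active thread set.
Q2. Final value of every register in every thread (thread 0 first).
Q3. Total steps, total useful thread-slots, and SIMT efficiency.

step 0: p <- max((8 - thread), (u - p)) 11111111111111111111111111111111
step 1: eval (max(thread, p) == 9)   11111111111111111111111111111111
step 2: u <- -3                      00000010000000000000000000000000
step 3: p <- (max(3, p) * 1)         11111101111111111111111111111111
step 4: u <- (min(u, u) // 2)        11111101111111111111111111111111
step 5: u <- -3                      11111111111111111111111111111111
step 6: p <- min(u, (thread - u))    11111111111111111111111111111111
step 7: p <- (thread + (p % 2))      11111111111111111111111111111111
step 8: u <- ((-4 - 6) + (11 + 6))   11111111111111111111111111111111

Answer: 9 steps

u: 7,7,7,7,7,7,7,7,7,7,7,7,7,7,7,7,7,7,7,7,7,7,7,7,7,7,7,7,7,7,7,7
p: 1,2,3,4,5,6,7,8,9,10,11,12,13,14,15,16,17,18,19,20,21,22,23,24,25,26,27,28,29,30,31,32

steps = 9; useful = 255; efficiency = 255/288 = 85/96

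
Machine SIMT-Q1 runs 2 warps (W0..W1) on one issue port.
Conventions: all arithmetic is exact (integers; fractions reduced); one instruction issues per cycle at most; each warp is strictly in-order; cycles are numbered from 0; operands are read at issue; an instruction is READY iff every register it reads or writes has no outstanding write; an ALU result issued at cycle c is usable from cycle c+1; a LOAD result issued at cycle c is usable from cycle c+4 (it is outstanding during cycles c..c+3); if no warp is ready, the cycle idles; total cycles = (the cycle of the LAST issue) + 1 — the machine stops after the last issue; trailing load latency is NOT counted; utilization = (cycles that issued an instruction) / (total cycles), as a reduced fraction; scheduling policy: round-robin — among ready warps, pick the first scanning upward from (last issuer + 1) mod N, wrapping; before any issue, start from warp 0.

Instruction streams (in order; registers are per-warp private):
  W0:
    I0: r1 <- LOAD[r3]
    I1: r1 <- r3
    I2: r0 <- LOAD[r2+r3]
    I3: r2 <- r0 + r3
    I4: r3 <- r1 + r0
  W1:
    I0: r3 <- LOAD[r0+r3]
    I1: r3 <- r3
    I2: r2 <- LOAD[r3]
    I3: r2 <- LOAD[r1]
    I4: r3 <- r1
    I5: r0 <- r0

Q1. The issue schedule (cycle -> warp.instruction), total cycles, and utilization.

cycle 0: W0.I0
cycle 1: W1.I0
cycle 2: idle
cycle 3: idle
cycle 4: W0.I1
cycle 5: W1.I1
cycle 6: W0.I2
cycle 7: W1.I2
cycle 8: idle
cycle 9: idle
cycle 10: W0.I3
cycle 11: W1.I3
cycle 12: W0.I4
cycle 13: W1.I4
cycle 14: W1.I5

Answer: 15 cycles, utilization 11/15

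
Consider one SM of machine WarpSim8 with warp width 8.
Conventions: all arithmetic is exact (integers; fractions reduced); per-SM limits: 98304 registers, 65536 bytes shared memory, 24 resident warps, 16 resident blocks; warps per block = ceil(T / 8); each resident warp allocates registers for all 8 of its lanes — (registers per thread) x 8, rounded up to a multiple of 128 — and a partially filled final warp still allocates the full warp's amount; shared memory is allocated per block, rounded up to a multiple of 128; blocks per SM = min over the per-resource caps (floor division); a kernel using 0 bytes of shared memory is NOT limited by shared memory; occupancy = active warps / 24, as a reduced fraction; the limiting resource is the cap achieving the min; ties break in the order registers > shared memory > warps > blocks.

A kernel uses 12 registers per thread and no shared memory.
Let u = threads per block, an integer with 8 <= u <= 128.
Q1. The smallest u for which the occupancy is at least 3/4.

Answer: u = 9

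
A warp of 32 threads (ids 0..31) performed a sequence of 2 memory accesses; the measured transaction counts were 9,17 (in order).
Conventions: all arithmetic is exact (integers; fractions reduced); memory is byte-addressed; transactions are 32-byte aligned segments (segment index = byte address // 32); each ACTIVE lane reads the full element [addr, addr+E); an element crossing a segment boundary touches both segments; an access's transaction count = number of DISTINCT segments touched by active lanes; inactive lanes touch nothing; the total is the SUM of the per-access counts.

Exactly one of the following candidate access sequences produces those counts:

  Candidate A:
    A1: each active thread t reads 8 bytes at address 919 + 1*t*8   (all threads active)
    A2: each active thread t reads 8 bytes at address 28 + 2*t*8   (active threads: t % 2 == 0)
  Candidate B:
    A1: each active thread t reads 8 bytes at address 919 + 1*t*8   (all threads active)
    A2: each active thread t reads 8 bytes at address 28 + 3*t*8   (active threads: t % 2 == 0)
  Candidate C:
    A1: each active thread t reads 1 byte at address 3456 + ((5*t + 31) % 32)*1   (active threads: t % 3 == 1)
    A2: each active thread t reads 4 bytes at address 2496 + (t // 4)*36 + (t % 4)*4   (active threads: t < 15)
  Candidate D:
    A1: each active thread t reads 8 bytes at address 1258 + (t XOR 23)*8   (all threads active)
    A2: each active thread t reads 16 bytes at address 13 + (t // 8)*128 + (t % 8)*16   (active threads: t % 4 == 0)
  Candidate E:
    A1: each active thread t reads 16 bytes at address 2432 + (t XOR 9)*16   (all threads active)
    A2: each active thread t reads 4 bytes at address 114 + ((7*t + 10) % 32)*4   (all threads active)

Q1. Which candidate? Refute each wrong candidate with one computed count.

B: A2 gives 24 transactions, not 17
C: A1 gives 1 transaction, not 9
D: A2 gives 8 transactions, not 17
E: A1 gives 16 transactions, not 9
A: all counts match (9,17)

Answer: A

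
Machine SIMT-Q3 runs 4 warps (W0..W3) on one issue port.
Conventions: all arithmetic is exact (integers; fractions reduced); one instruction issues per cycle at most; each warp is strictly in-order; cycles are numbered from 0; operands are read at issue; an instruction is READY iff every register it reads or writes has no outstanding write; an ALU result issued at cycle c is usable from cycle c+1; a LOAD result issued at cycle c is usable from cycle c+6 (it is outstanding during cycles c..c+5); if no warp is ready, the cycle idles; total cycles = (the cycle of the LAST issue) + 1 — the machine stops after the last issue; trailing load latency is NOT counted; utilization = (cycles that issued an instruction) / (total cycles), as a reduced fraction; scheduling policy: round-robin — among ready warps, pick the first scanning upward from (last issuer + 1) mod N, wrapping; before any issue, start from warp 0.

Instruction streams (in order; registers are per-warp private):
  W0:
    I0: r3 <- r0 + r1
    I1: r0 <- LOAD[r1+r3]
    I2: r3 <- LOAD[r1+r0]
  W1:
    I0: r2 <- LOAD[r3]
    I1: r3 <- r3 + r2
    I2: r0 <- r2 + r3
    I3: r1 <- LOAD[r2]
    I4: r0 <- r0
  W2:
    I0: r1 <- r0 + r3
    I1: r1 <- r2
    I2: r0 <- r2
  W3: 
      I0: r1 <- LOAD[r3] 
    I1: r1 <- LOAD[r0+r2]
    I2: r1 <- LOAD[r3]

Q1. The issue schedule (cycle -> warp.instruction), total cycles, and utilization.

cycle 0: W0.I0
cycle 1: W1.I0
cycle 2: W2.I0
cycle 3: W3.I0
cycle 4: W0.I1
cycle 5: W2.I1
cycle 6: W2.I2
cycle 7: W1.I1
cycle 8: W1.I2
cycle 9: W3.I1
cycle 10: W0.I2
cycle 11: W1.I3
cycle 12: W1.I4
cycle 13: idle
cycle 14: idle
cycle 15: W3.I2

Answer: 16 cycles, utilization 7/8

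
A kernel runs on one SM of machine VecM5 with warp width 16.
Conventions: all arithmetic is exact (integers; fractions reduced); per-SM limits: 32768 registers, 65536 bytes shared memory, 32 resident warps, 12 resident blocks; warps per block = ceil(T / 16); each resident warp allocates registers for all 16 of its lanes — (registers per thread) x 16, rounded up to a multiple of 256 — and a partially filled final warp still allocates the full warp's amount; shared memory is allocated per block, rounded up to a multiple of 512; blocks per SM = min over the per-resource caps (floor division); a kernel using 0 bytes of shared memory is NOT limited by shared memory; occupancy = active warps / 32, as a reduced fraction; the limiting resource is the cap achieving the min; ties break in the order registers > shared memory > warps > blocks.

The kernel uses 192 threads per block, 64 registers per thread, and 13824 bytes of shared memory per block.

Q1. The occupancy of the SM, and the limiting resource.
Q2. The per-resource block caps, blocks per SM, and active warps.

Answer: occupancy 3/4, limited by registers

registers: 2 blocks
shared memory: 4 blocks
warps: 2 blocks
blocks: 12 blocks

Answer: 2 blocks, 24 active warps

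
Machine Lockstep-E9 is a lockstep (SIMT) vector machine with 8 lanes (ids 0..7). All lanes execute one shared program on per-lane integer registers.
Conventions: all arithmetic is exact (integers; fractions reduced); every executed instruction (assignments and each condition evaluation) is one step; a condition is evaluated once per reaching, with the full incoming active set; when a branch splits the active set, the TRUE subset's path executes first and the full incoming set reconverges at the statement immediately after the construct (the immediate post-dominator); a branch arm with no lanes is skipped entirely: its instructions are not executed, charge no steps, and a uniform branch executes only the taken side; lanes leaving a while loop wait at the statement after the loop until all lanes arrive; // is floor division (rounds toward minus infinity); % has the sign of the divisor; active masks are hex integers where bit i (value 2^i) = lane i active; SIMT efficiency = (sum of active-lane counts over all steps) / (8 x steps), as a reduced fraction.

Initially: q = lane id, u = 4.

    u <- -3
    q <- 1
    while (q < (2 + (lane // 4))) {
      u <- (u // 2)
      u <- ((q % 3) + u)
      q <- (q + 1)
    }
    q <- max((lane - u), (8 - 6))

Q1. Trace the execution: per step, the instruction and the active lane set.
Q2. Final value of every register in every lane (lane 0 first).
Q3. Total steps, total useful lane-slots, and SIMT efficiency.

step 0: u <- -3                      0xff
step 1: q <- 1                       0xff
step 2: eval (q < (2 + (lane // 4))) 0xff
step 3: u <- (u // 2)                0xff
step 4: u <- ((q % 3) + u)           0xff
step 5: q <- (q + 1)                 0xff
step 6: eval (q < (2 + (lane // 4))) 0xff
step 7: u <- (u // 2)                0xf0
step 8: u <- ((q % 3) + u)           0xf0
step 9: q <- (q + 1)                 0xf0
step 10: eval (q < (2 + (lane // 4))) 0xf0
step 11: q <- max((lane - u), (8 - 6)) 0xff

Answer: 12 steps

q: 2,2,3,4,3,4,5,6
u: -1,-1,-1,-1,1,1,1,1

steps = 12; useful = 80; efficiency = 80/96 = 5/6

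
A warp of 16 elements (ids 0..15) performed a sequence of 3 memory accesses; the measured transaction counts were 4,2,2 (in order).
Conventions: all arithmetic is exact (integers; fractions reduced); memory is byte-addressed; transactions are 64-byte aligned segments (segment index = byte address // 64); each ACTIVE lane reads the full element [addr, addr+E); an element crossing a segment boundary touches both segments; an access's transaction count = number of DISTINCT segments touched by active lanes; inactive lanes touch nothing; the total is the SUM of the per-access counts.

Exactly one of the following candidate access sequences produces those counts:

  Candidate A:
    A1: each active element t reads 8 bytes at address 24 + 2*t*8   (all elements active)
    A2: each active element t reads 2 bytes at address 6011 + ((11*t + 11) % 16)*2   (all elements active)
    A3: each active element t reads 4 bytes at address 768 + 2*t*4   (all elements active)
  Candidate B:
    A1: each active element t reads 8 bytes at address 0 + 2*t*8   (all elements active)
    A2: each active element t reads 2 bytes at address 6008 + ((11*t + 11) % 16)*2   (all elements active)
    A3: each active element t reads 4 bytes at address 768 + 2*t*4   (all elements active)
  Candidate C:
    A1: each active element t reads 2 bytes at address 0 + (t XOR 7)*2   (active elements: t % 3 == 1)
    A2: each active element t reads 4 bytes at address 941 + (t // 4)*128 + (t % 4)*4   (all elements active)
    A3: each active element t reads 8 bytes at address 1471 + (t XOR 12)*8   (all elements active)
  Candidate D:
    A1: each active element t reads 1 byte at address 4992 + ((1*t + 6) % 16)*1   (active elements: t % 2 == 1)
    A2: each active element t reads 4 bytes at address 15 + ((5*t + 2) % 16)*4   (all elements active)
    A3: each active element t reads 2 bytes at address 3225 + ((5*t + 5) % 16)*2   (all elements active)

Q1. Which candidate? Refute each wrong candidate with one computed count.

A: A1 gives 5 transactions, not 4
C: A1 gives 1 transaction, not 4
D: A1 gives 1 transaction, not 4
B: all counts match (4,2,2)

Answer: B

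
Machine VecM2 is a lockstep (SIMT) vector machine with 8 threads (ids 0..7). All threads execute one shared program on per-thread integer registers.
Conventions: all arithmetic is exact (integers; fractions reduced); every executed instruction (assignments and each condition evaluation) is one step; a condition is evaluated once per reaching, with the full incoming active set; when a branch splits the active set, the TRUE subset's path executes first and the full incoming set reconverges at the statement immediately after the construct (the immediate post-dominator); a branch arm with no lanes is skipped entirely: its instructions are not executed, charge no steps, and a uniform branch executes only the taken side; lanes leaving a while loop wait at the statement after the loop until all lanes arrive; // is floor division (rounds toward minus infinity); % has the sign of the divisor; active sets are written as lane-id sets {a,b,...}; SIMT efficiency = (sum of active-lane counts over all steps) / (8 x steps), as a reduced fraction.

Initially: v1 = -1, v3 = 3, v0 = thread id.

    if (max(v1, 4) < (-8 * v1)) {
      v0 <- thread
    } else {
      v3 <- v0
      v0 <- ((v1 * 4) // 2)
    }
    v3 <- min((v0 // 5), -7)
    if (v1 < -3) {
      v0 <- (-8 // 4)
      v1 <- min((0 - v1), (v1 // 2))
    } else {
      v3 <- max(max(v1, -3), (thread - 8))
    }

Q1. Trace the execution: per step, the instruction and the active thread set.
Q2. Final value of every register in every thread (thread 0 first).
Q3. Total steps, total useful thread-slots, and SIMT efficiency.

step 0: eval (max(v1, 4) < (-8 * v1)) {0,1,2,3,4,5,6,7}
step 1: v0 <- thread                 {0,1,2,3,4,5,6,7}
step 2: v3 <- min((v0 // 5), -7)     {0,1,2,3,4,5,6,7}
step 3: eval (v1 < -3)               {0,1,2,3,4,5,6,7}
step 4: v3 <- max(max(v1, -3), (thread - 8)) {0,1,2,3,4,5,6,7}

Answer: 5 steps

v1: -1,-1,-1,-1,-1,-1,-1,-1
v3: -1,-1,-1,-1,-1,-1,-1,-1
v0: 0,1,2,3,4,5,6,7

steps = 5; useful = 40; efficiency = 40/40 = 1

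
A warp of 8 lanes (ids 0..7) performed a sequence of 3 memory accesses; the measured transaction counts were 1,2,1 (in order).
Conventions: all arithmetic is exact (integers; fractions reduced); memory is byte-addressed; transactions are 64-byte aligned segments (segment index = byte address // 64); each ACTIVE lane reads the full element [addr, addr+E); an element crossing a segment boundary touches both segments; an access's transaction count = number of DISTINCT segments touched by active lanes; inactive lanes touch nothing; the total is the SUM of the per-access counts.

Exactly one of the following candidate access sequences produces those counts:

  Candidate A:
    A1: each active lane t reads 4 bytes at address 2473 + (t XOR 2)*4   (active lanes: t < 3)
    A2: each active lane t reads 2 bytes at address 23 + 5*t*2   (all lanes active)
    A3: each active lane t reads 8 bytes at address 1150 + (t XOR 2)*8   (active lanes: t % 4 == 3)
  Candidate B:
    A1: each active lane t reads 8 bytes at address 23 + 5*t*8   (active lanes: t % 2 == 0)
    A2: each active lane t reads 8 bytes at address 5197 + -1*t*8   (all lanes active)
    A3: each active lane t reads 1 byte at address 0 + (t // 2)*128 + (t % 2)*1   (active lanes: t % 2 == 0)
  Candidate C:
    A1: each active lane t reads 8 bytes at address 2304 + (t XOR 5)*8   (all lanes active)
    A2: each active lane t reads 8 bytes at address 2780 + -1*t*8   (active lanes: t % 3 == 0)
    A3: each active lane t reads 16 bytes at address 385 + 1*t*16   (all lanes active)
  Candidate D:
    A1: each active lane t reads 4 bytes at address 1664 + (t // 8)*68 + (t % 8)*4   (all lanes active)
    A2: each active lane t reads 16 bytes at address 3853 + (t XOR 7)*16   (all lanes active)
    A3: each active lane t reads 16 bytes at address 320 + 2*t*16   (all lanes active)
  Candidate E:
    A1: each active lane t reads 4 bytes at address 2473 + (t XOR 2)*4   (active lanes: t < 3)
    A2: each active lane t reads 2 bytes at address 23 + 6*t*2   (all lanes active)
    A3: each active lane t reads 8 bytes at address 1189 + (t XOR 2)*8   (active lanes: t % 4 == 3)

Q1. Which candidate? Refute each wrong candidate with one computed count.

B: A1 gives 4 transactions, not 1
C: A3 gives 3 transactions, not 1
D: A2 gives 3 transactions, not 2
E: A3 gives 2 transactions, not 1
A: all counts match (1,2,1)

Answer: A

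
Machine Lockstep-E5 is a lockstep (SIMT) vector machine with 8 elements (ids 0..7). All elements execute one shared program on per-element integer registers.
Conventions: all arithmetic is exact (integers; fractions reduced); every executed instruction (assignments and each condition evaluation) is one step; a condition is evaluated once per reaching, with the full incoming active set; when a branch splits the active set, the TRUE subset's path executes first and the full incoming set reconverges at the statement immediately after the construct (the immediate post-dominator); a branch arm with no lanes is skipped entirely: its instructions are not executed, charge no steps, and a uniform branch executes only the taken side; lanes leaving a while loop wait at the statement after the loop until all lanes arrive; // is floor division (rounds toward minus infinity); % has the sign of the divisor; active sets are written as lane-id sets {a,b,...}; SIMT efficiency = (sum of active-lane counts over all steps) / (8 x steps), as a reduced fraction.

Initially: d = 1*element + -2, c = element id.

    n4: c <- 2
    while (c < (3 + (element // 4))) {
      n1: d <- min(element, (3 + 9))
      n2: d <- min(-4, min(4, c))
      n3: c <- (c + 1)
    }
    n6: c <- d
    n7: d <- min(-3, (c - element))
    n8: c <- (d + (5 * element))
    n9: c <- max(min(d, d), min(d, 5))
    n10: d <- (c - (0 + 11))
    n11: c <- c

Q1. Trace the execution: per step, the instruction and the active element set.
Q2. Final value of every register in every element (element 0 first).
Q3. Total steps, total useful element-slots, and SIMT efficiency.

step 0: c <- 2                       {0,1,2,3,4,5,6,7}
step 1: eval (c < (3 + (element // 4))) {0,1,2,3,4,5,6,7}
step 2: d <- min(element, (3 + 9))   {0,1,2,3,4,5,6,7}
step 3: d <- min(-4, min(4, c))      {0,1,2,3,4,5,6,7}
step 4: c <- (c + 1)                 {0,1,2,3,4,5,6,7}
step 5: eval (c < (3 + (element // 4))) {0,1,2,3,4,5,6,7}
step 6: d <- min(element, (3 + 9))   {4,5,6,7}
step 7: d <- min(-4, min(4, c))      {4,5,6,7}
step 8: c <- (c + 1)                 {4,5,6,7}
step 9: eval (c < (3 + (element // 4))) {4,5,6,7}
step 10: c <- d                       {0,1,2,3,4,5,6,7}
step 11: d <- min(-3, (c - element))  {0,1,2,3,4,5,6,7}
step 12: c <- (d + (5 * element))     {0,1,2,3,4,5,6,7}
step 13: c <- max(min(d, d), min(d, 5)) {0,1,2,3,4,5,6,7}
step 14: d <- (c - (0 + 11))          {0,1,2,3,4,5,6,7}
step 15: c <- c                       {0,1,2,3,4,5,6,7}

Answer: 16 steps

d: -15,-16,-17,-18,-19,-20,-21,-22
c: -4,-5,-6,-7,-8,-9,-10,-11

steps = 16; useful = 112; efficiency = 112/128 = 7/8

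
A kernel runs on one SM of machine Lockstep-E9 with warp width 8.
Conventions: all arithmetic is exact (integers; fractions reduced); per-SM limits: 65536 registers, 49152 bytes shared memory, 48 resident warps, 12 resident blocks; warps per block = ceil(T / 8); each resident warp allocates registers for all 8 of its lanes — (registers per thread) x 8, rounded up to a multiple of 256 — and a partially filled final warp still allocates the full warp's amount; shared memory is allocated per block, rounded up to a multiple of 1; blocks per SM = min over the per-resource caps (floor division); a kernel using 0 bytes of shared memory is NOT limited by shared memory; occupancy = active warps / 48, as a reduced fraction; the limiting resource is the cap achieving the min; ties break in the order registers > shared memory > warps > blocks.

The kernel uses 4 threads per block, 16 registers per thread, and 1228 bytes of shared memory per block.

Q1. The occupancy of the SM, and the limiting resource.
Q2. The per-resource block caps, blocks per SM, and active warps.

Answer: occupancy 1/4, limited by blocks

registers: 256 blocks
shared memory: 40 blocks
warps: 48 blocks
blocks: 12 blocks

Answer: 12 blocks, 12 active warps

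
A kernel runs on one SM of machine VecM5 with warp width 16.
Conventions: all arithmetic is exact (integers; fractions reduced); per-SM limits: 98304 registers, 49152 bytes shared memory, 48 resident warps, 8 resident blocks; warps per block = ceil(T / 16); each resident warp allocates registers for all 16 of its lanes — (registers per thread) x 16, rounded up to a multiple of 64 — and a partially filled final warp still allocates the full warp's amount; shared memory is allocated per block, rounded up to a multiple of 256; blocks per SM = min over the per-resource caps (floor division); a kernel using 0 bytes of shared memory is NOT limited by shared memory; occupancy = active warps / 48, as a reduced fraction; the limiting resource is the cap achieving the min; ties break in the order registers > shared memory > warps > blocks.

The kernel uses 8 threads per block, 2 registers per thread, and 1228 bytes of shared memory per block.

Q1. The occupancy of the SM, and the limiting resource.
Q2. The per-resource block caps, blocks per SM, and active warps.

Answer: occupancy 1/6, limited by blocks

registers: 1536 blocks
shared memory: 38 blocks
warps: 48 blocks
blocks: 8 blocks

Answer: 8 blocks, 8 active warps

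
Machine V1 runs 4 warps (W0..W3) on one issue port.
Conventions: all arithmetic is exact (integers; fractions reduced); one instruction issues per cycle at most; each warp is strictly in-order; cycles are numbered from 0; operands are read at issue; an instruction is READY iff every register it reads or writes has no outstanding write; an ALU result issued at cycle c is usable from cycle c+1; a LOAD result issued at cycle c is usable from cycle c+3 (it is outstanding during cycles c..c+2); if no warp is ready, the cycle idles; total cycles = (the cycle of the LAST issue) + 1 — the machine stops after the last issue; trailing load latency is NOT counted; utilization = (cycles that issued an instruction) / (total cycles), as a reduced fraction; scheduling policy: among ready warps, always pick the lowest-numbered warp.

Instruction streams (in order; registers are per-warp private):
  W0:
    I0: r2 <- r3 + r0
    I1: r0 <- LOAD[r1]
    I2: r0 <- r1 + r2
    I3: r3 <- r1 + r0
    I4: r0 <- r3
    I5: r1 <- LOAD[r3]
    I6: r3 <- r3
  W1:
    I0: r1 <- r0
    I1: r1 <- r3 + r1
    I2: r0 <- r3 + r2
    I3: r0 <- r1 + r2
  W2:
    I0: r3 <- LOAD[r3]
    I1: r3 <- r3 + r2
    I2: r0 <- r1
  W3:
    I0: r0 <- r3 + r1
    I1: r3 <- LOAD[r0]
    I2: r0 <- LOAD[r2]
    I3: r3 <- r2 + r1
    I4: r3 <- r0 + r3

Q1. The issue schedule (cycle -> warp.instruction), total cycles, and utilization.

cycle 0: W0.I0
cycle 1: W0.I1
cycle 2: W1.I0
cycle 3: W1.I1
cycle 4: W0.I2
cycle 5: W0.I3
cycle 6: W0.I4
cycle 7: W0.I5
cycle 8: W0.I6
cycle 9: W1.I2
cycle 10: W1.I3
cycle 11: W2.I0
cycle 12: W3.I0
cycle 13: W3.I1
cycle 14: W2.I1
cycle 15: W2.I2
cycle 16: W3.I2
cycle 17: W3.I3
cycle 18: idle
cycle 19: W3.I4

Answer: 20 cycles, utilization 19/20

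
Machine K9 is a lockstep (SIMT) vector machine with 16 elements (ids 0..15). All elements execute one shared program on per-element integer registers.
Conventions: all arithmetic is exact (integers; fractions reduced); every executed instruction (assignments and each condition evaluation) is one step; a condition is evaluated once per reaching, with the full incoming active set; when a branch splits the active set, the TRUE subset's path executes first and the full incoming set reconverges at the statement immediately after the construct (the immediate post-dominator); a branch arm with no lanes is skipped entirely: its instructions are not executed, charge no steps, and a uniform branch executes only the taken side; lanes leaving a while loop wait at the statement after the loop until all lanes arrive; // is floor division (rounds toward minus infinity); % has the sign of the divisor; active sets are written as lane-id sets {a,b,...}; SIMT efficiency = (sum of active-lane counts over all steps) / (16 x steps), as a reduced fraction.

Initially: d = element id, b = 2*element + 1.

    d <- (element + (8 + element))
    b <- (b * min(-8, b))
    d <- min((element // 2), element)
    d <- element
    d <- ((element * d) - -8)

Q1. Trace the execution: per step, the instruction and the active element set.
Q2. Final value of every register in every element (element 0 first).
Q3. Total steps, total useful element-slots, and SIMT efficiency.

step 0: d <- (element + (8 + element)) {0,1,2,3,4,5,6,7,8,9,10,11,12,13,14,15}
step 1: b <- (b * min(-8, b))        {0,1,2,3,4,5,6,7,8,9,10,11,12,13,14,15}
step 2: d <- min((element // 2), element) {0,1,2,3,4,5,6,7,8,9,10,11,12,13,14,15}
step 3: d <- element                 {0,1,2,3,4,5,6,7,8,9,10,11,12,13,14,15}
step 4: d <- ((element * d) - -8)    {0,1,2,3,4,5,6,7,8,9,10,11,12,13,14,15}

Answer: 5 steps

d: 8,9,12,17,24,33,44,57,72,89,108,129,152,177,204,233
b: -8,-24,-40,-56,-72,-88,-104,-120,-136,-152,-168,-184,-200,-216,-232,-248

steps = 5; useful = 80; efficiency = 80/80 = 1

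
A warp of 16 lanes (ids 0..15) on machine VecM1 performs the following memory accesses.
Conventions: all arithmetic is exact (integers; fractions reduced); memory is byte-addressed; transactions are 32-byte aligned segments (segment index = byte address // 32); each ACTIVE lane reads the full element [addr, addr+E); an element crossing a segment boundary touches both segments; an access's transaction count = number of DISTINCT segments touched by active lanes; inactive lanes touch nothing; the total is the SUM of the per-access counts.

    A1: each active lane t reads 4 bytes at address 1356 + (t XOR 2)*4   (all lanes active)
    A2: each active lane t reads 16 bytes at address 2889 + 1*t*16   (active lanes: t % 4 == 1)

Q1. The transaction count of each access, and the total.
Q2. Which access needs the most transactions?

A1: 3 transactions
A2: 8 transactions

Answer: 3,8; total 11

Answer: A2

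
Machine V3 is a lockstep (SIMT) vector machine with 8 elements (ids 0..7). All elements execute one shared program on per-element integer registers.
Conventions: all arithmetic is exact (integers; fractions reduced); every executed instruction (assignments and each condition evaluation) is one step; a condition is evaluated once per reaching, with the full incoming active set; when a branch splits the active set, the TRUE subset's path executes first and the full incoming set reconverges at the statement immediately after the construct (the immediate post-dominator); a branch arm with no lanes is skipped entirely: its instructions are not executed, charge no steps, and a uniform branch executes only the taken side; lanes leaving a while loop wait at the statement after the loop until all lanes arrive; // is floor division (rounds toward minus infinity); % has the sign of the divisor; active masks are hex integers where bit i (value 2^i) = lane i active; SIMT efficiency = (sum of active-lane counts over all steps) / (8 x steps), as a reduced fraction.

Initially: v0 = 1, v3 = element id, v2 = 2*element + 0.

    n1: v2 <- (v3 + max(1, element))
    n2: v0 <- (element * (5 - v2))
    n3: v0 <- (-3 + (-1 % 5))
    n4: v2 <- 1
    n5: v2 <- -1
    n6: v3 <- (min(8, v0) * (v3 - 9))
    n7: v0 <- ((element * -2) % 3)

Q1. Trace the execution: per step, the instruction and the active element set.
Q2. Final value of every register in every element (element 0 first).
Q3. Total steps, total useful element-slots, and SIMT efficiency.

step 0: v2 <- (v3 + max(1, element)) 0xff
step 1: v0 <- (element * (5 - v2))   0xff
step 2: v0 <- (-3 + (-1 % 5))        0xff
step 3: v2 <- 1                      0xff
step 4: v2 <- -1                     0xff
step 5: v3 <- (min(8, v0) * (v3 - 9)) 0xff
step 6: v0 <- ((element * -2) % 3)   0xff

Answer: 7 steps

v0: 0,1,2,0,1,2,0,1
v3: -9,-8,-7,-6,-5,-4,-3,-2
v2: -1,-1,-1,-1,-1,-1,-1,-1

steps = 7; useful = 56; efficiency = 56/56 = 1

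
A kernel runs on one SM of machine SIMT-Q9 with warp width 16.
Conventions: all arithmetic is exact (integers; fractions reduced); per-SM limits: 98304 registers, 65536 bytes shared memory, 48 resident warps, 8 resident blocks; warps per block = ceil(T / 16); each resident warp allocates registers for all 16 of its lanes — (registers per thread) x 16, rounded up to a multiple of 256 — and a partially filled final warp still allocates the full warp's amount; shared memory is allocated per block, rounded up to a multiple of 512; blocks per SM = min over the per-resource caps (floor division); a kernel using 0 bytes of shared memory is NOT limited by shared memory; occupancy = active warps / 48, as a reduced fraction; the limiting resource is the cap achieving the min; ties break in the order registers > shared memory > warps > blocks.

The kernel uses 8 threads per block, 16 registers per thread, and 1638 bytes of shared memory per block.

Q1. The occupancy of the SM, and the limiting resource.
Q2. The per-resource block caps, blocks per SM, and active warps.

Answer: occupancy 1/6, limited by blocks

registers: 384 blocks
shared memory: 32 blocks
warps: 48 blocks
blocks: 8 blocks

Answer: 8 blocks, 8 active warps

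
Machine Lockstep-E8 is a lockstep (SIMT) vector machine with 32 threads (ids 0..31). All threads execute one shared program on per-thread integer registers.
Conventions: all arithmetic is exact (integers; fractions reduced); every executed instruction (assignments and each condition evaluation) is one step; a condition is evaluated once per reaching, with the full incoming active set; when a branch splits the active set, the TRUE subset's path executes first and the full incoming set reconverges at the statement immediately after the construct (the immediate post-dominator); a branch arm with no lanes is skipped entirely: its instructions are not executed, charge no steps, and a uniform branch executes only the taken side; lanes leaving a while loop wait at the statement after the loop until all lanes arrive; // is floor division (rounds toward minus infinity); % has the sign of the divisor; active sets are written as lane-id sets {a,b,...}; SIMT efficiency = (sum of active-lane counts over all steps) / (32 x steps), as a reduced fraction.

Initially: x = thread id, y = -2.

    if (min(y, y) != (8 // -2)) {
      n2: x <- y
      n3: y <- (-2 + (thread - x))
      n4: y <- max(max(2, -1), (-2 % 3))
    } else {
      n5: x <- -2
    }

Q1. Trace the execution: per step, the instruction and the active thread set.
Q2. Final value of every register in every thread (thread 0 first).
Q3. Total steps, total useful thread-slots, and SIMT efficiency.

step 0: eval (min(y, y) != (8 // -2)) {0,1,2,3,4,5,6,7,8,9,10,11,12,13,14,15,16,17,18,19,20,21,22,23,24,25,26,27,28,29,30,31}
step 1: x <- y                       {0,1,2,3,4,5,6,7,8,9,10,11,12,13,14,15,16,17,18,19,20,21,22,23,24,25,26,27,28,29,30,31}
step 2: y <- (-2 + (thread - x))     {0,1,2,3,4,5,6,7,8,9,10,11,12,13,14,15,16,17,18,19,20,21,22,23,24,25,26,27,28,29,30,31}
step 3: y <- max(max(2, -1), (-2 % 3)) {0,1,2,3,4,5,6,7,8,9,10,11,12,13,14,15,16,17,18,19,20,21,22,23,24,25,26,27,28,29,30,31}

Answer: 4 steps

x: -2,-2,-2,-2,-2,-2,-2,-2,-2,-2,-2,-2,-2,-2,-2,-2,-2,-2,-2,-2,-2,-2,-2,-2,-2,-2,-2,-2,-2,-2,-2,-2
y: 2,2,2,2,2,2,2,2,2,2,2,2,2,2,2,2,2,2,2,2,2,2,2,2,2,2,2,2,2,2,2,2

steps = 4; useful = 128; efficiency = 128/128 = 1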